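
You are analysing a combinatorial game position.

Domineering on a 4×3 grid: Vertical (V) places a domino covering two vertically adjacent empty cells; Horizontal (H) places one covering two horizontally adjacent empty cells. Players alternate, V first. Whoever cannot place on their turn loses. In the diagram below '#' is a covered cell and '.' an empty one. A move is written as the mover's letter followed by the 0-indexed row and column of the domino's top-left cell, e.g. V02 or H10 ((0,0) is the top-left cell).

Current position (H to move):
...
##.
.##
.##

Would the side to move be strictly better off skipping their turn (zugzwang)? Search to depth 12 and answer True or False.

ply 1, H at .../##./.##/.## | H00=-1→##./##./.##/.##*; H01=-1→.##/##./.##/.##
ply 2, V at ##./##./.##/.## | V02=+1→###/###/.##/.##*; V20=+1→##./##./###/###
ply 3: ###/###/.##/.## is terminal -1 (H); from .../##./.##/.## depth 12
pass branch (V moves first from the same position):
  | ply 1, V at .../##./.##/.## | V02=+1→..#/###/.##/.##*; V20=-1→.../##./###/###
  | ply 2, H at ..#/###/.##/.## | H00=-1→###/###/.##/.##*
  | ply 3, V at ###/###/.##/.## | V20=+1→###/###/###/###*
  | ply 4: ###/###/###/### is terminal -1 (H); from .../##./.##/.## depth 12
H moving scores -1; H passing scores -1

zugzwang(.../##./.##/.##, H) = False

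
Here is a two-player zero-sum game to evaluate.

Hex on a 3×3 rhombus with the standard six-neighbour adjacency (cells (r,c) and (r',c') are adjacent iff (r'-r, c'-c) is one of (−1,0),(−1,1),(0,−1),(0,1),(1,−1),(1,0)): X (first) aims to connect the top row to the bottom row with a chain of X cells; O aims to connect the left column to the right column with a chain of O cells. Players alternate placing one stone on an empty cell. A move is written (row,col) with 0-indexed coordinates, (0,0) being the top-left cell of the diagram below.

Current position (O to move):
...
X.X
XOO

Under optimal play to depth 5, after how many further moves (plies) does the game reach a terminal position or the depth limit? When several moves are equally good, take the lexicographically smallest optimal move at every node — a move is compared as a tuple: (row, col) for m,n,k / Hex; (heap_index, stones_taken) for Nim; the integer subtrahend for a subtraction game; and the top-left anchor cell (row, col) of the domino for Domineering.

PV length from [.../X.X/XOO]: 2 plies

ply 1, O at .../X.X/XOO | (0,0)=-1→O../X.X/XOO*; (0,1)=-1→.O./X.X/XOO; (0,2)=-1→..O/X.X/XOO; (1,1)=-1→.../XOX/XOO
ply 2, X at O../X.X/XOO | (0,1)=+1→OX./X.X/XOO*; (0,2)=+1→O.X/X.X/XOO; (1,1)=+1→O../XXX/XOO
ply 3: OX./X.X/XOO is terminal -1 (O); from .../X.X/XOO depth 5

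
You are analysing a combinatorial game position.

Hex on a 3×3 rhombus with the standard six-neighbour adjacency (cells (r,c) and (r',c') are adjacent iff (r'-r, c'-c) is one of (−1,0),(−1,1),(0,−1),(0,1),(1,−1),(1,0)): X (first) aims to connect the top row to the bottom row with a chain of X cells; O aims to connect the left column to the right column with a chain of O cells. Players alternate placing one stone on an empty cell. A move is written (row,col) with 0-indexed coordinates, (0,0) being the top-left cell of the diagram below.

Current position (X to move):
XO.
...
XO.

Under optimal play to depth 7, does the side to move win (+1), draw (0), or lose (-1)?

ply 1, X at XO./.../XO. | (0,2)=+1→XOX/.../XO.*; (1,0)=+1→XO./X../XO.; (1,1)=+1→XO./.X./XO.; (1,2)=+1→XO./..X/XO.; (2,2)=+1→XO./.../XOX
ply 2, O at XOX/.../XO. | (1,0)=-1→XOX/O../XO.*; (1,1)=-1→XOX/.O./XO.; (1,2)=-1→XOX/..O/XO.; (2,2)=-1→XOX/.../XOO
ply 3, X at XOX/O../XO. | (1,1)=+1→XOX/OX./XO.*; (1,2)=+1→XOX/O.X/XO.; (2,2)=+1→XOX/O../XOX
ply 4: XOX/OX./XO. is terminal -1 (O); from XO./.../XO. depth 7

value(XO./.../XO., X) = +1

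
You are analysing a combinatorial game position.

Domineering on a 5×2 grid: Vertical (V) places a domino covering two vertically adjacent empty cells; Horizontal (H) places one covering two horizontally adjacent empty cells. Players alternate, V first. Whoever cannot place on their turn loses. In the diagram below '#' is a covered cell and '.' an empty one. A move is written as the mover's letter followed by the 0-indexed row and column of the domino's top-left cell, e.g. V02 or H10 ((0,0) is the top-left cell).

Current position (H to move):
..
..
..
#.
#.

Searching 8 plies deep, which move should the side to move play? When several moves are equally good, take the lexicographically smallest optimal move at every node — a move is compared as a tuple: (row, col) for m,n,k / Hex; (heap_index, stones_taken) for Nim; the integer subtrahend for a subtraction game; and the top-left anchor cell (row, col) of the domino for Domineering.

H's best at [../../../#./#.]: H10

ply 1, H at ../../../#./#. | H00=-1→##/../../#./#.; H10=+1→../##/../#./#.*; H20=-1→../../##/#./#.
ply 2, V at ../##/../#./#. | V21=-1→../##/.#/##/#.*; V31=-1→../##/../##/##
ply 3, H at ../##/.#/##/#. | H00=+1→##/##/.#/##/#.*
ply 4: ##/##/.#/##/#. is terminal -1 (V); from ../../../#./#. depth 8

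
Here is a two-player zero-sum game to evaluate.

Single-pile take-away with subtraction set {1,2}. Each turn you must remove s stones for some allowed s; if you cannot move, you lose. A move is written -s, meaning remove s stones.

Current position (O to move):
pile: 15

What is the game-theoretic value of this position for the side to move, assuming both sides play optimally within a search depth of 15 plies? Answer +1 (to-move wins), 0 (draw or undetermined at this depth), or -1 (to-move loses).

value(15, O) = -1

ply 1, O at 15 | -1=-1→14*; -2=-1→13
ply 2, X at 14 | -1=-1→13; -2=+1→12*
ply 3, O at 12 | -1=-1→11*; -2=-1→10
ply 4, X at 11 | -1=-1→10; -2=+1→9*
ply 5, O at 9 | -1=-1→8*; -2=-1→7
ply 6, X at 8 | -1=-1→7; -2=+1→6*
ply 7, O at 6 | -1=-1→5*; -2=-1→4
ply 8, X at 5 | -1=-1→4; -2=+1→3*
ply 9, O at 3 | -1=-1→2*; -2=-1→1
ply 10, X at 2 | -1=-1→1; -2=+1→0*
ply 11: 0 is terminal -1 (O); from 15 depth 15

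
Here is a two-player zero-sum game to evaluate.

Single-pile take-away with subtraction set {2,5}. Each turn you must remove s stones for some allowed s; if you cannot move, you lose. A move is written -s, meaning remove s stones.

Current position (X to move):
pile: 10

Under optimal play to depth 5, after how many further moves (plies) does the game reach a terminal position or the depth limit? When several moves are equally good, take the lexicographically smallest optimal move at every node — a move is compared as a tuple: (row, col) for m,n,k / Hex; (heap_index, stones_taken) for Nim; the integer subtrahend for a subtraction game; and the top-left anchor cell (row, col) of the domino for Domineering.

PV length from [10]: 5 plies

[10] X move#1: -2:+1/8*, -5:-1/5
[8] O move#2: -2:-1/6*, -5:-1/3
[6] X move#3: -2:+1/4*, -5:+1/1
[4] O move#4: -2:-1/2*
[2] X move#5: -2:+1/0*
[0] end (terminal -1, O#6); searched 10 to 5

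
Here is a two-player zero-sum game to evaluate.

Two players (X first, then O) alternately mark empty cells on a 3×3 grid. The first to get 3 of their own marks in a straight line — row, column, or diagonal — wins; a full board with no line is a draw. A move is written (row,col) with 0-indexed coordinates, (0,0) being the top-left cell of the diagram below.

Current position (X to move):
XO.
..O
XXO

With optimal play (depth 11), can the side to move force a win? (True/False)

p1 X@[XO./..O/XXO]: (0,2)[XOX/..O/XXO]+1* (1,0)[XO./X.O/XXO]+1 (1,1)[XO./.XO/XXO]-1
p2 O@[XOX/..O/XXO]: (1,0)[XOX/O.O/XXO]-1* (1,1)[XOX/.OO/XXO]-1
p3 X@[XOX/O.O/XXO]: (1,1)[XOX/OXO/XXO]+1*
p4 O@[XOX/OXO/XXO] terminal -1; root [XO./..O/XXO] d11

X winning at [XO./..O/XXO]: True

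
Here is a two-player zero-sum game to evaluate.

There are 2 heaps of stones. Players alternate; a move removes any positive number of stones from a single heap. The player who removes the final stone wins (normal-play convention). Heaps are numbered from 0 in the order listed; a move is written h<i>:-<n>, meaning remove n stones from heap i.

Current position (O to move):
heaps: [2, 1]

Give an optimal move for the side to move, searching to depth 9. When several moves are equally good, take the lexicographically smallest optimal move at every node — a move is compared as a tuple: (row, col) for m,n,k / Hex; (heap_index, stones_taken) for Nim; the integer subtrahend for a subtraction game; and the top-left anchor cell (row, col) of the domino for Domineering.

O's best at [(2,1)]: h0:-1

p1 O@[(2,1)]: h0:-1[(1,1)]+1* h0:-2[(0,1)]-1 h1:-1[(2,0)]-1
p2 X@[(1,1)]: h0:-1[(0,1)]-1* h1:-1[(1,0)]-1
p3 O@[(0,1)]: h1:-1[(0,0)]+1*
p4 X@[(0,0)] terminal -1; root [(2,1)] d9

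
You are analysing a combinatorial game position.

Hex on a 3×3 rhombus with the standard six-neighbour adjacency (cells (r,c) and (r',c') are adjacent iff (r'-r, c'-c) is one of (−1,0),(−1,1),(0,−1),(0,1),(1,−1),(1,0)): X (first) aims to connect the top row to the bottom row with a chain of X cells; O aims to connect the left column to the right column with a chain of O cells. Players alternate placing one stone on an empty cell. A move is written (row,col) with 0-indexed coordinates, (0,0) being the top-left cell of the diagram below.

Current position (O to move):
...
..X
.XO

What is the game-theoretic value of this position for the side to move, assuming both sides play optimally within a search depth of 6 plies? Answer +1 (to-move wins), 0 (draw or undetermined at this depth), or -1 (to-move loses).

value(.../..X/.XO, O) = -1

p1 O@[.../..X/.XO]: (0,0)[O../..X/.XO]-1* (0,1)[.O./..X/.XO]-1 (0,2)[..O/..X/.XO]-1 (1,0)[.../O.X/.XO]-1 (1,1)[.../.OX/.XO]-1 (2,0)[.../..X/OXO]-1
p2 X@[O../..X/.XO]: (0,1)[OX./..X/.XO]+1* (0,2)[O.X/..X/.XO]+1 (1,0)[O../X.X/.XO]+1 (1,1)[O../.XX/.XO]+1 (2,0)[O../..X/XXO]+1
p3 O@[OX./..X/.XO]: (0,2)[OXO/..X/.XO]-1* (1,0)[OX./O.X/.XO]-1 (1,1)[OX./.OX/.XO]-1 (2,0)[OX./..X/OXO]-1
p4 X@[OXO/..X/.XO]: (1,0)[OXO/X.X/.XO]+1* (1,1)[OXO/.XX/.XO]+1 (2,0)[OXO/..X/XXO]+1
p5 O@[OXO/X.X/.XO]: (1,1)[OXO/XOX/.XO]-1* (2,0)[OXO/X.X/OXO]-1
p6 X@[OXO/XOX/.XO]: (2,0)[OXO/XOX/XXO]+1*
p7 O@[OXO/XOX/XXO] terminal -1; root [.../..X/.XO] d6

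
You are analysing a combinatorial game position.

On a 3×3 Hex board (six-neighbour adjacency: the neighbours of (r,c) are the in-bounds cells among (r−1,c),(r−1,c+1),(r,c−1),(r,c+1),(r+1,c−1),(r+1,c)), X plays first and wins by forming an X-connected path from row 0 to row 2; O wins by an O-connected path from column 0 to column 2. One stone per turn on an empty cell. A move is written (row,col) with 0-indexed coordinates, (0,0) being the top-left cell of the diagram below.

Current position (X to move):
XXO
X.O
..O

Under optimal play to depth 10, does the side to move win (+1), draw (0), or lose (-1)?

value(XXO/X.O/..O, X) = +1

ply 1, X at XXO/X.O/..O | (1,1)=+1→XXO/XXO/..O*; (2,0)=+1→XXO/X.O/X.O; (2,1)=+1→XXO/X.O/.XO
ply 2, O at XXO/XXO/..O | (2,0)=-1→XXO/XXO/O.O*; (2,1)=-1→XXO/XXO/.OO
ply 3, X at XXO/XXO/O.O | (2,1)=+1→XXO/XXO/OXO*
ply 4: XXO/XXO/OXO is terminal -1 (O); from XXO/X.O/..O depth 10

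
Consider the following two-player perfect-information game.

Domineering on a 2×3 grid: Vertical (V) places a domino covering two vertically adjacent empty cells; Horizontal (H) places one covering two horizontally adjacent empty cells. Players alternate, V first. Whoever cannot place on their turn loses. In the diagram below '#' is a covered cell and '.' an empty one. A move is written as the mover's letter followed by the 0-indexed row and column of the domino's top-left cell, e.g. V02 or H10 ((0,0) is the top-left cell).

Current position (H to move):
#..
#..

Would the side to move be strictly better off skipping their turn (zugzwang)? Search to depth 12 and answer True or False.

zugzwang(#../#.., H) = False

[#../#..] H move#1: H01:+1/###/#..*, H11:+1/#../###
[###/#..] end (terminal -1, V#2); searched #../#.. to 12
pass branch (V moves first from the same position):
  | [#../#..] V move#1: V01:+1/##./##.*, V02:+1/#.#/#.#
  | [##./##.] end (terminal -1, H#2); searched #../#.. to 12
H moving scores +1; H passing scores -1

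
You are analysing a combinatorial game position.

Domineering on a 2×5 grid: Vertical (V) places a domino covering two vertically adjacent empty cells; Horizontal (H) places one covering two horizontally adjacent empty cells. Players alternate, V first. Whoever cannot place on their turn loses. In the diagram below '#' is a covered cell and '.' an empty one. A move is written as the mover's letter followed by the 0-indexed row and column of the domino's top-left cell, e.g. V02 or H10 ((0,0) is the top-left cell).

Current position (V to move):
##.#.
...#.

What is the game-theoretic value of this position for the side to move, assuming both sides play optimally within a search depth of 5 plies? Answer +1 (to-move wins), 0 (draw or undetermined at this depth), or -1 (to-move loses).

value(##.#./...#., V) = +1

ply 1, V at ##.#./...#. | V02=+1→####./..##.*; V04=-1→##.##/...##
ply 2, H at ####./..##. | H10=-1→####./####.*
ply 3, V at ####./####. | V04=+1→#####/#####*
ply 4: #####/##### is terminal -1 (H); from ##.#./...#. depth 5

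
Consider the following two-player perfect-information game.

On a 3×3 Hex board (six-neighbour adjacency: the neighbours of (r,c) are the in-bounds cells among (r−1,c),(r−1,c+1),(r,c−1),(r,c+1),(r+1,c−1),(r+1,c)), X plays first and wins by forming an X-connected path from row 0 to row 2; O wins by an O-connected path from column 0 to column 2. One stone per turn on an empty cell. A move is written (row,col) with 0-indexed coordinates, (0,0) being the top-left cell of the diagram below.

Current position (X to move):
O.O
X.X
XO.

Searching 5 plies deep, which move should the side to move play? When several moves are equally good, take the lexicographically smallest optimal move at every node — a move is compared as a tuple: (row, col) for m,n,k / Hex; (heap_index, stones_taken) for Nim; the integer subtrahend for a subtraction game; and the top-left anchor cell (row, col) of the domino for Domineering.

ply 1, X at O.O/X.X/XO. | (0,1)=+1→OXO/X.X/XO.*; (1,1)=-1→O.O/XXX/XO.; (2,2)=-1→O.O/X.X/XOX
ply 2: OXO/X.X/XO. is terminal -1 (O); from O.O/X.X/XO. depth 5

X's best at [O.O/X.X/XO.]: (0,1)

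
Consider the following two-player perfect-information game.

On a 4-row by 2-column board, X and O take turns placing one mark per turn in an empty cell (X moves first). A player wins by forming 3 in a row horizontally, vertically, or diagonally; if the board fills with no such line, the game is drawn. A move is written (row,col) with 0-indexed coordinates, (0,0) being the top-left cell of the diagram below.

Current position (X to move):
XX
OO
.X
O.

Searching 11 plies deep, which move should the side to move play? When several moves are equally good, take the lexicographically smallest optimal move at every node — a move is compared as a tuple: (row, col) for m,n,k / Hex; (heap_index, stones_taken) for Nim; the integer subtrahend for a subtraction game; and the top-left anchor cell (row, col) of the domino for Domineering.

[XX/OO/.X/O.] X move#1: (2,0):+0/XX/OO/XX/O.*, (3,1):-1/XX/OO/.X/OX
[XX/OO/XX/O.] O move#2: (3,1):+0/XX/OO/XX/OO*
[XX/OO/XX/OO] end (terminal +0, X#3); searched XX/OO/.X/O. to 11

X's best at [XX/OO/.X/O.]: (2,0)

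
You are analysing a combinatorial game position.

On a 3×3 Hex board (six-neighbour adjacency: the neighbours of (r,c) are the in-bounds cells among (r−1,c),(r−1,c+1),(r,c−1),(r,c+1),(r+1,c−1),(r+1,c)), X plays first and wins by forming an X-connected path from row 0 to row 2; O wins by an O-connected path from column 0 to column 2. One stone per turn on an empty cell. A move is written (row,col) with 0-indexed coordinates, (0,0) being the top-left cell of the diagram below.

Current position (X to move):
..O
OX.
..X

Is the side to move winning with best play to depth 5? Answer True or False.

p1 X@[..O/OX./..X]: (0,0)[X.O/OX./..X]-1 (0,1)[.XO/OX./..X]+1* (1,2)[..O/OXX/..X]-1 (2,0)[..O/OX./X.X]-1 (2,1)[..O/OX./.XX]-1
p2 O@[.XO/OX./..X]: (0,0)[OXO/OX./..X]-1* (1,2)[.XO/OXO/..X]-1 (2,0)[.XO/OX./O.X]-1 (2,1)[.XO/OX./.OX]-1
p3 X@[OXO/OX./..X]: (1,2)[OXO/OXX/..X]+1* (2,0)[OXO/OX./X.X]+1 (2,1)[OXO/OX./.XX]+1
p4 O@[OXO/OXX/..X] terminal -1; root [..O/OX./..X] d5

X winning at [..O/OX./..X]: True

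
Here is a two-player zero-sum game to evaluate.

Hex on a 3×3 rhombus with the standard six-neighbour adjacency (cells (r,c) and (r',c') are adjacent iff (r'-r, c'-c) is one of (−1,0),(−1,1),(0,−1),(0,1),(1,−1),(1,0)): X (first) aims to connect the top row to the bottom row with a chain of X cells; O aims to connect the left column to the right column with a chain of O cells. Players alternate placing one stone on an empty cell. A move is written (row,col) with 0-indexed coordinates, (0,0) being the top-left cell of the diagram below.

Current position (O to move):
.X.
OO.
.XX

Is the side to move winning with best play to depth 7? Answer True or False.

O winning at [.X./OO./.XX]: True

ply 1, O at .X./OO./.XX | (0,0)=+1→OX./OO./.XX*; (0,2)=+1→.XO/OO./.XX; (1,2)=+1→.X./OOO/.XX; (2,0)=+1→.X./OO./OXX
ply 2, X at OX./OO./.XX | (0,2)=-1→OXX/OO./.XX*; (1,2)=-1→OX./OOX/.XX; (2,0)=-1→OX./OO./XXX
ply 3, O at OXX/OO./.XX | (1,2)=+1→OXX/OOO/.XX*; (2,0)=-1→OXX/OO./OXX
ply 4: OXX/OOO/.XX is terminal -1 (X); from .X./OO./.XX depth 7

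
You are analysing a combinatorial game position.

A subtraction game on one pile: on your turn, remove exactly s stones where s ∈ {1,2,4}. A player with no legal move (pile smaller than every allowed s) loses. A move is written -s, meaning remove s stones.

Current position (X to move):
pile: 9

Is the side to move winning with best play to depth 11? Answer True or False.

p1 X@[9]: -1[8]-1* -2[7]-1 -4[5]-1
p2 O@[8]: -1[7]-1 -2[6]+1* -4[4]-1
p3 X@[6]: -1[5]-1* -2[4]-1 -4[2]-1
p4 O@[5]: -1[4]-1 -2[3]+1* -4[1]-1
p5 X@[3]: -1[2]-1* -2[1]-1
p6 O@[2]: -1[1]-1 -2[0]+1*
p7 X@[0] terminal -1; root [9] d11

X winning at [9]: False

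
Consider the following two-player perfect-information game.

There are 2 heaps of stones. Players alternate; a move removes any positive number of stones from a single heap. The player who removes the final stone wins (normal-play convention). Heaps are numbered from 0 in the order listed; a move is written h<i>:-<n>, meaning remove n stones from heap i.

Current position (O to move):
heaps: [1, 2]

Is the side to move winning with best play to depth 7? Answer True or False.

O winning at [(1,2)]: True

p1 O@[(1,2)]: h0:-1[(0,2)]-1 h1:-1[(1,1)]+1* h1:-2[(1,0)]-1
p2 X@[(1,1)]: h0:-1[(0,1)]-1* h1:-1[(1,0)]-1
p3 O@[(0,1)]: h1:-1[(0,0)]+1*
p4 X@[(0,0)] terminal -1; root [(1,2)] d7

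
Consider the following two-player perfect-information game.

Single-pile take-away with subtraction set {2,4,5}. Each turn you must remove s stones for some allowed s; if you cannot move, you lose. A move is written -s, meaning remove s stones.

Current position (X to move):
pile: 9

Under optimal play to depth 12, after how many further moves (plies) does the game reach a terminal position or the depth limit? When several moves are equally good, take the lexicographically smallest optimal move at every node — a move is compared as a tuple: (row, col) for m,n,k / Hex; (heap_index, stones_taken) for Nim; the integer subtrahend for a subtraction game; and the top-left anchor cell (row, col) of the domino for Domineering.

[9] X move#1: -2:+1/7*, -4:-1/5, -5:-1/4
[7] O move#2: -2:-1/5*, -4:-1/3, -5:-1/2
[5] X move#3: -2:-1/3, -4:+1/1*, -5:+1/0
[1] end (terminal -1, O#4); searched 9 to 12

PV length from [9]: 3 plies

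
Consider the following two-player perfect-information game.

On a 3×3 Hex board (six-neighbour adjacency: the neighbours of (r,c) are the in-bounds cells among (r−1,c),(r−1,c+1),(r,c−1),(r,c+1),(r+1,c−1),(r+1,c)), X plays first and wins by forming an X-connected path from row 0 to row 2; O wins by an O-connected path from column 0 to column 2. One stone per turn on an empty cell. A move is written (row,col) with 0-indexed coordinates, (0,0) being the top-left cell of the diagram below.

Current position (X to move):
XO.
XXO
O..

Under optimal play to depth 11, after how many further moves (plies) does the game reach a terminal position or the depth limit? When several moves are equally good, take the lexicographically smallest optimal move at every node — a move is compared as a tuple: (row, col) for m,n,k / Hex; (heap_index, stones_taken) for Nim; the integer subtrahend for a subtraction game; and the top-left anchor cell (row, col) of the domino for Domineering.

PV length from [XO./XXO/O..]: 1 ply

ply 1, X at XO./XXO/O.. | (0,2)=-1→XOX/XXO/O..; (2,1)=+1→XO./XXO/OX.*; (2,2)=-1→XO./XXO/O.X
ply 2: XO./XXO/OX. is terminal -1 (O); from XO./XXO/O.. depth 11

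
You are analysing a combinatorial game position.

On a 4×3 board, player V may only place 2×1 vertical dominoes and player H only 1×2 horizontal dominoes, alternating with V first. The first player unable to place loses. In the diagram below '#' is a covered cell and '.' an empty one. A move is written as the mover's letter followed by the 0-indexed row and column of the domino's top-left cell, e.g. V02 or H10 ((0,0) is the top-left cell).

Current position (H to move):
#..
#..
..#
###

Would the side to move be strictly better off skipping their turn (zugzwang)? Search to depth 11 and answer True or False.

p1 H@[#../#../..#/###]: H01[###/#../..#/###]-1 H11[#../###/..#/###]+1* H20[#../#../###/###]-1
p2 V@[#../###/..#/###] terminal -1; root [#../#../..#/###] d11
suppose H passes — search the same position with V to move:
pass> p1 V@[#../#../..#/###]: V01[##./##./..#/###]+1* V02[#.#/#.#/..#/###]+1 V11[#../##./.##/###]-1
pass> p2 H@[##./##./..#/###]: H20[##./##./###/###]-1*
pass> p3 V@[##./##./###/###]: V02[###/###/###/###]+1*
pass> p4 H@[###/###/###/###] terminal -1; root [#../#../..#/###] d11
for H: play +1, pass -1

zugzwang(#../#../..#/###, H) = False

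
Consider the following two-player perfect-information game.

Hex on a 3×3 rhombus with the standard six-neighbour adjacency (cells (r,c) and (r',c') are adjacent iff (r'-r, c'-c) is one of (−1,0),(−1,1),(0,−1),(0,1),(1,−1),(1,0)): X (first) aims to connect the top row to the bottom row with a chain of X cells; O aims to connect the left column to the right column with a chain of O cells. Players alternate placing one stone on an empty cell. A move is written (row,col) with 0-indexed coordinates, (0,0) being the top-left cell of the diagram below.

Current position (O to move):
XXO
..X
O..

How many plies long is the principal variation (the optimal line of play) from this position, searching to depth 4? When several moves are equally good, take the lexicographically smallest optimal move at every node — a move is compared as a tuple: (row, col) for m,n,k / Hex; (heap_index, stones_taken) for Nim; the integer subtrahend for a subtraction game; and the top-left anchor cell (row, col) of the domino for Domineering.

PV length from [XXO/..X/O..]: 1 ply

p1 O@[XXO/..X/O..]: (1,0)[XXO/O.X/O..]-1 (1,1)[XXO/.OX/O..]+1* (2,1)[XXO/..X/OO.]+1 (2,2)[XXO/..X/O.O]+1
p2 X@[XXO/.OX/O..] terminal -1; root [XXO/..X/O..] d4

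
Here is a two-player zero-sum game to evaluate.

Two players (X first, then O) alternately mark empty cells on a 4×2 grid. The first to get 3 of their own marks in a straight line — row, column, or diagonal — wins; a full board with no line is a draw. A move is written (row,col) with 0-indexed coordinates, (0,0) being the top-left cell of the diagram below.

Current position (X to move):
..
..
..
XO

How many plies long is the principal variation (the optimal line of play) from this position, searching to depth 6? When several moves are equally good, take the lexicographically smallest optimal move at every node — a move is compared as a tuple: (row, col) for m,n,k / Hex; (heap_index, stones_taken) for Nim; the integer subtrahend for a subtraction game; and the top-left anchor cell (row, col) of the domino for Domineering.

PV length from [../../../XO]: 6 plies

p1 X@[../../../XO]: (0,0)[X./../../XO]+0* (0,1)[.X/../../XO]+0 (1,0)[../X./../XO]+0 (1,1)[../.X/../XO]+0 (2,0)[../../X./XO]+0 (2,1)[../../.X/XO]+0
p2 O@[X./../../XO]: (0,1)[XO/../../XO]+0* (1,0)[X./O./../XO]+0 (1,1)[X./.O/../XO]+0 (2,0)[X./../O./XO]+0 (2,1)[X./../.O/XO]+0
p3 X@[XO/../../XO]: (1,0)[XO/X./../XO]+0* (1,1)[XO/.X/../XO]+0 (2,0)[XO/../X./XO]+0 (2,1)[XO/../.X/XO]+0
p4 O@[XO/X./../XO]: (1,1)[XO/XO/../XO]-1 (2,0)[XO/X./O./XO]+0* (2,1)[XO/X./.O/XO]-1
p5 X@[XO/X./O./XO]: (1,1)[XO/XX/O./XO]+0* (2,1)[XO/X./OX/XO]+0
p6 O@[XO/XX/O./XO]: (2,1)[XO/XX/OO/XO]+0*
p7 X@[XO/XX/OO/XO] terminal +0; root [../../../XO] d6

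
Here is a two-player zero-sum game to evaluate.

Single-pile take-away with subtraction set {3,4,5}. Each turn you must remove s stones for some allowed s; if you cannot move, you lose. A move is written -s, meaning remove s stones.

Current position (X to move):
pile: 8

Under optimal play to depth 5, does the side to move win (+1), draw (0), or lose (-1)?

value(8, X) = -1

ply 1, X at 8 | -3=-1→5*; -4=-1→4; -5=-1→3
ply 2, O at 5 | -3=+1→2*; -4=+1→1; -5=+1→0
ply 3: 2 is terminal -1 (X); from 8 depth 5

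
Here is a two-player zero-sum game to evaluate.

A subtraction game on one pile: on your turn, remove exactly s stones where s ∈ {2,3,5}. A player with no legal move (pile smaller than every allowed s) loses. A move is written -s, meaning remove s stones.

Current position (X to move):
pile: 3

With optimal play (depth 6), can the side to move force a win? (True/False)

X winning at [3]: True

[3] X move#1: -2:+1/1*, -3:+1/0
[1] end (terminal -1, O#2); searched 3 to 6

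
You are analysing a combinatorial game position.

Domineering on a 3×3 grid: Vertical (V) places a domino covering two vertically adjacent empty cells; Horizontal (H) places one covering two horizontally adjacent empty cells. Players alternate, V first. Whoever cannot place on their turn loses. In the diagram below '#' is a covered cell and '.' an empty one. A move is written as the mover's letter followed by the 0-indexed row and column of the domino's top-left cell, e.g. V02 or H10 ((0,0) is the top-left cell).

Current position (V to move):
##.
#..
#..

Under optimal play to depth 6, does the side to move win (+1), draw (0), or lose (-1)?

value(##./#../#.., V) = +1

[##./#../#..] V move#1: V02:-1/###/#.#/#.., V11:+1/##./##./##.*, V12:+1/##./#.#/#.#
[##./##./##.] end (terminal -1, H#2); searched ##./#../#.. to 6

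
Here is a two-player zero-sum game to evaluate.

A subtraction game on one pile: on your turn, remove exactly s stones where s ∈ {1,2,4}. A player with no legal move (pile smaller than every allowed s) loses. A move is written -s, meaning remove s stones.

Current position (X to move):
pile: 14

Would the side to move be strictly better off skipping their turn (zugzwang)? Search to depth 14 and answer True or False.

[14] X move#1: -1:-1/13, -2:+1/12*, -4:-1/10
[12] O move#2: -1:-1/11*, -2:-1/10, -4:-1/8
[11] X move#3: -1:-1/10, -2:+1/9*, -4:-1/7
[9] O move#4: -1:-1/8*, -2:-1/7, -4:-1/5
[8] X move#5: -1:-1/7, -2:+1/6*, -4:-1/4
[6] O move#6: -1:-1/5*, -2:-1/4, -4:-1/2
[5] X move#7: -1:-1/4, -2:+1/3*, -4:-1/1
[3] O move#8: -1:-1/2*, -2:-1/1
[2] X move#9: -1:-1/1, -2:+1/0*
[0] end (terminal -1, O#10); searched 14 to 14
pass branch (O moves first from the same position):
  | [14] O move#1: -1:-1/13, -2:+1/12*, -4:-1/10
  | [12] X move#2: -1:-1/11*, -2:-1/10, -4:-1/8
  | [11] O move#3: -1:-1/10, -2:+1/9*, -4:-1/7
  | [9] X move#4: -1:-1/8*, -2:-1/7, -4:-1/5
  | [8] O move#5: -1:-1/7, -2:+1/6*, -4:-1/4
  | [6] X move#6: -1:-1/5*, -2:-1/4, -4:-1/2
  | [5] O move#7: -1:-1/4, -2:+1/3*, -4:-1/1
  | [3] X move#8: -1:-1/2*, -2:-1/1
  | [2] O move#9: -1:-1/1, -2:+1/0*
  | [0] end (terminal -1, X#10); searched 14 to 14
X moving scores +1; X passing scores -1

zugzwang(14, X) = False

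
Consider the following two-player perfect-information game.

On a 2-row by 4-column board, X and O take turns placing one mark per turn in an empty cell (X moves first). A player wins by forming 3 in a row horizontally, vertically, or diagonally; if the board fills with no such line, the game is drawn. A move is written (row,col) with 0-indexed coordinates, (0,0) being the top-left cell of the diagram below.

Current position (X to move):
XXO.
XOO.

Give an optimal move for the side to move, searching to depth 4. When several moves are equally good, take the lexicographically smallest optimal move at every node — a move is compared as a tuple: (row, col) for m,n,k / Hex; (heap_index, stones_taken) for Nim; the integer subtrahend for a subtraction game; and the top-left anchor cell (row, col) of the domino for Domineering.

X's best at [XXO./XOO.]: (1,3)

ply 1, X at XXO./XOO. | (0,3)=-1→XXOX/XOO.; (1,3)=+0→XXO./XOOX*
ply 2, O at XXO./XOOX | (0,3)=+0→XXOO/XOOX*
ply 3: XXOO/XOOX is terminal +0 (X); from XXO./XOO. depth 4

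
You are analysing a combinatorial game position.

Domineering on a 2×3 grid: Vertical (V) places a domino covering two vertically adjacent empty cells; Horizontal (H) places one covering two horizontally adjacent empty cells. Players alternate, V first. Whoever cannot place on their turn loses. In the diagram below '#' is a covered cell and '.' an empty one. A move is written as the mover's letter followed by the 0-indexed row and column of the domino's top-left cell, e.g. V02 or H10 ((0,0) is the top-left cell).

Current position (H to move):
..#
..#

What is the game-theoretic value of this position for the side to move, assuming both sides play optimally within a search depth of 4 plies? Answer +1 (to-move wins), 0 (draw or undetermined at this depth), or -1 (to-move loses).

p1 H@[..#/..#]: H00[###/..#]+1* H10[..#/###]+1
p2 V@[###/..#] terminal -1; root [..#/..#] d4

value(..#/..#, H) = +1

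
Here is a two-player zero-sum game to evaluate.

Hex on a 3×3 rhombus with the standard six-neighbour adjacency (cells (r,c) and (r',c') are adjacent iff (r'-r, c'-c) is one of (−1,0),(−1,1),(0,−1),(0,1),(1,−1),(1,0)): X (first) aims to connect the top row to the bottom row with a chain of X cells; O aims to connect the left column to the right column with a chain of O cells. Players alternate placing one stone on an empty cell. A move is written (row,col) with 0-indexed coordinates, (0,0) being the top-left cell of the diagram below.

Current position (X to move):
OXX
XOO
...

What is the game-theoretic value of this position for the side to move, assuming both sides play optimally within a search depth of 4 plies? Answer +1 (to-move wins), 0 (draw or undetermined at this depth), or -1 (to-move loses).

ply 1, X at OXX/XOO/... | (2,0)=+1→OXX/XOO/X..*; (2,1)=-1→OXX/XOO/.X.; (2,2)=-1→OXX/XOO/..X
ply 2: OXX/XOO/X.. is terminal -1 (O); from OXX/XOO/... depth 4

value(OXX/XOO/..., X) = +1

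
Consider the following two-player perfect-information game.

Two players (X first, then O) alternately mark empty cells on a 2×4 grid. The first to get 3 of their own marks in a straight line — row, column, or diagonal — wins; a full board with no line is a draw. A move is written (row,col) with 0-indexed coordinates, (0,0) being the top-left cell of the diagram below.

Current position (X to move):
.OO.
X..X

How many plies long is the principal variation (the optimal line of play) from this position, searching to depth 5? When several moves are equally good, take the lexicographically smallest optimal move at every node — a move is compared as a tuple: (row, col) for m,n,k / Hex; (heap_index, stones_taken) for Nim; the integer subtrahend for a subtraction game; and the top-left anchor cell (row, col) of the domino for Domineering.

p1 X@[.OO./X..X]: (0,0)[XOO./X..X]-1* (0,3)[.OOX/X..X]-1 (1,1)[.OO./XX.X]-1 (1,2)[.OO./X.XX]-1
p2 O@[XOO./X..X]: (0,3)[XOOO/X..X]+1* (1,1)[XOO./XO.X]+0 (1,2)[XOO./X.OX]+0
p3 X@[XOOO/X..X] terminal -1; root [.OO./X..X] d5

PV length from [.OO./X..X]: 2 plies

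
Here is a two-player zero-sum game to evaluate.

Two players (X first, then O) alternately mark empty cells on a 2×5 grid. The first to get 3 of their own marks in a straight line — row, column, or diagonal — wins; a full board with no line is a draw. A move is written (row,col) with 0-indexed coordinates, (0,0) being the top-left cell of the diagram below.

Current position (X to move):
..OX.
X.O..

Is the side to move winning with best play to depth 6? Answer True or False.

X winning at [..OX./X.O..]: False

[..OX./X.O..] X move#1: (0,0):-1/X.OX./X.O.., (0,1):-1/.XOX./X.O.., (0,4):-1/..OXX/X.O.., (1,1):+0/..OX./XXO..*, (1,3):+0/..OX./X.OX., (1,4):+0/..OX./X.O.X
[..OX./XXO..] O move#2: (0,0):+0/O.OX./XXO..*, (0,1):+0/.OOX./XXO.., (0,4):+0/..OXO/XXO.., (1,3):+0/..OX./XXOO., (1,4):+0/..OX./XXO.O
[O.OX./XXO..] X move#3: (0,1):+0/OXOX./XXO..*, (0,4):-1/O.OXX/XXO.., (1,3):-1/O.OX./XXOX., (1,4):-1/O.OX./XXO.X
[OXOX./XXO..] O move#4: (0,4):+0/OXOXO/XXO..*, (1,3):+0/OXOX./XXOO., (1,4):+0/OXOX./XXO.O
[OXOXO/XXO..] X move#5: (1,3):+0/OXOXO/XXOX.*, (1,4):+0/OXOXO/XXO.X
[OXOXO/XXOX.] O move#6: (1,4):+0/OXOXO/XXOXO*
[OXOXO/XXOXO] end (terminal +0, X#7); searched ..OX./X.O.. to 6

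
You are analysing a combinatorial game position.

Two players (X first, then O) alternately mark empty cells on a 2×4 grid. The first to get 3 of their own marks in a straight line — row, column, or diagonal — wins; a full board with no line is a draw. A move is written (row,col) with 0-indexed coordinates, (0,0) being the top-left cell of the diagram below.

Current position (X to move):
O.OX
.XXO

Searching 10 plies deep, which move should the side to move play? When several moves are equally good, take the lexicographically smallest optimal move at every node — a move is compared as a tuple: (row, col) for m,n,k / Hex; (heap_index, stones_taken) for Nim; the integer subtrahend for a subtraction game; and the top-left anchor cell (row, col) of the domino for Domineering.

[O.OX/.XXO] X move#1: (0,1):+0/OXOX/.XXO, (1,0):+1/O.OX/XXXO*
[O.OX/XXXO] end (terminal -1, O#2); searched O.OX/.XXO to 10

X's best at [O.OX/.XXO]: (1,0)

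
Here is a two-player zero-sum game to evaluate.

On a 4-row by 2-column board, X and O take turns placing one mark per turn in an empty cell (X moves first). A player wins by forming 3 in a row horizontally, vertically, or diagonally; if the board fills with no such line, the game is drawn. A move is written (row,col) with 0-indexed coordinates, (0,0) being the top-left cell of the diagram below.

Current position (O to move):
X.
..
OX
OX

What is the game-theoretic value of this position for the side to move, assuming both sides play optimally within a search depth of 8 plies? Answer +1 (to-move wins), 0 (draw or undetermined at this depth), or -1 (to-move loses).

ply 1, O at X./../OX/OX | (0,1)=-1→XO/../OX/OX; (1,0)=+1→X./O./OX/OX*; (1,1)=+0→X./.O/OX/OX
ply 2: X./O./OX/OX is terminal -1 (X); from X./../OX/OX depth 8

value(X./../OX/OX, O) = +1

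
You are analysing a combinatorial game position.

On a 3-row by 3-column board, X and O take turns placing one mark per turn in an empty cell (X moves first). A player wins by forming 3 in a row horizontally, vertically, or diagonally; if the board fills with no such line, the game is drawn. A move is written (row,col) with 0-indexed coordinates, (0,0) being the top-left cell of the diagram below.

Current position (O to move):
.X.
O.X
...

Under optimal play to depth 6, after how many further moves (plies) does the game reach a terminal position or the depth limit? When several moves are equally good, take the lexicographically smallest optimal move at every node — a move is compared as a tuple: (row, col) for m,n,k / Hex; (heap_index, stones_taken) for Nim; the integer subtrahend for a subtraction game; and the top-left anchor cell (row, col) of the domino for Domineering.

PV length from [.X./O.X/...]: 6 plies

[.X./O.X/...] O move#1: (0,0):-1/OX./O.X/..., (0,2):+0/.XO/O.X/...*, (1,1):-1/.X./OOX/..., (2,0):-1/.X./O.X/O.., (2,1):-1/.X./O.X/.O., (2,2):+0/.X./O.X/..O
[.XO/O.X/...] X move#2: (0,0):+0/XXO/O.X/...*, (1,1):+0/.XO/OXX/..., (2,0):+0/.XO/O.X/X.., (2,1):+0/.XO/O.X/.X., (2,2):-1/.XO/O.X/..X
[XXO/O.X/...] O move#3: (1,1):+0/XXO/OOX/...*, (2,0):-1/XXO/O.X/O.., (2,1):+0/XXO/O.X/.O., (2,2):+0/XXO/O.X/..O
[XXO/OOX/...] X move#4: (2,0):+0/XXO/OOX/X..*, (2,1):-1/XXO/OOX/.X., (2,2):-1/XXO/OOX/..X
[XXO/OOX/X..] O move#5: (2,1):+0/XXO/OOX/XO.*, (2,2):+0/XXO/OOX/X.O
[XXO/OOX/XO.] X move#6: (2,2):+0/XXO/OOX/XOX*
[XXO/OOX/XOX] end (terminal +0, O#7); searched .X./O.X/... to 6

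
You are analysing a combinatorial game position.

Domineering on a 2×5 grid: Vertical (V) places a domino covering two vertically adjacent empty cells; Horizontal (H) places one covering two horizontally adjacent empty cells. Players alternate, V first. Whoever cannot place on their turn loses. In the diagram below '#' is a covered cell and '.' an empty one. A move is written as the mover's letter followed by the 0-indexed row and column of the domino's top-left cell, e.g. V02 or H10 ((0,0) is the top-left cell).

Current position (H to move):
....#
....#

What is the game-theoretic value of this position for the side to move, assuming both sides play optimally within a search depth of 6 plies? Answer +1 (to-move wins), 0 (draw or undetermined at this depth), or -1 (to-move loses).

value(....#/....#, H) = +1

ply 1, H at ....#/....# | H00=-1→##..#/....#; H01=+1→.##.#/....#*; H02=-1→..###/....#; H10=-1→....#/##..#; H11=+1→....#/.##.#; H12=-1→....#/..###
ply 2, V at .##.#/....# | V00=-1→###.#/#...#*; V03=-1→.####/...##
ply 3, H at ###.#/#...# | H11=-1→###.#/###.#; H12=+1→###.#/#.###*
ply 4: ###.#/#.### is terminal -1 (V); from ....#/....# depth 6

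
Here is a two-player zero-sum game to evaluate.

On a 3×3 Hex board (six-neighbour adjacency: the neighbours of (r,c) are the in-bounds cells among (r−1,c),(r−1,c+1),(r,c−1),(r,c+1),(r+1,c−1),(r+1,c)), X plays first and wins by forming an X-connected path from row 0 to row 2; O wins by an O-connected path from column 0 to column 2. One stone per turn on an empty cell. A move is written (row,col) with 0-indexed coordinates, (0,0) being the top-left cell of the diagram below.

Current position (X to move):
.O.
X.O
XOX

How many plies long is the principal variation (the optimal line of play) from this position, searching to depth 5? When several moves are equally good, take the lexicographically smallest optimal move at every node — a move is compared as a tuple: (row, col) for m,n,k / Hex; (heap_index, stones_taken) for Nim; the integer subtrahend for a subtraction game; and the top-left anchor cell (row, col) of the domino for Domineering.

PV length from [.O./X.O/XOX]: 1 ply

ply 1, X at .O./X.O/XOX | (0,0)=+1→XO./X.O/XOX*; (0,2)=+1→.OX/X.O/XOX; (1,1)=+1→.O./XXO/XOX
ply 2: XO./X.O/XOX is terminal -1 (O); from .O./X.O/XOX depth 5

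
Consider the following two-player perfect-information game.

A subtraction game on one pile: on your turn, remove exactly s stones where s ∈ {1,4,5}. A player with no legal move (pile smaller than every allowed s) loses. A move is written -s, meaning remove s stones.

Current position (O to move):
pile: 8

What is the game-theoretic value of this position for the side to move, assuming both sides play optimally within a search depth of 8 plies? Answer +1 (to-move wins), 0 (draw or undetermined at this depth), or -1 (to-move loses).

ply 1, O at 8 | -1=-1→7*; -4=-1→4; -5=-1→3
ply 2, X at 7 | -1=-1→6; -4=-1→3; -5=+1→2*
ply 3, O at 2 | -1=-1→1*
ply 4, X at 1 | -1=+1→0*
ply 5: 0 is terminal -1 (O); from 8 depth 8

value(8, O) = -1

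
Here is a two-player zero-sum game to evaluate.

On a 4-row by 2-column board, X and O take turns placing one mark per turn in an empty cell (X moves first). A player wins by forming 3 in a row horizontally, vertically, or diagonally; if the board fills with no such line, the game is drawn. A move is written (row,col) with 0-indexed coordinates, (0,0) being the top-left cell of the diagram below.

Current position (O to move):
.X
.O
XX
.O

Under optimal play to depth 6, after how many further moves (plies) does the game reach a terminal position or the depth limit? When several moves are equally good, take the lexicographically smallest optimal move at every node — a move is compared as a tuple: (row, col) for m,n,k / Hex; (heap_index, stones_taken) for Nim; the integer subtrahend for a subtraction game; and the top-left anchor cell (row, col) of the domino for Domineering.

p1 O@[.X/.O/XX/.O]: (0,0)[OX/.O/XX/.O]+0* (1,0)[.X/OO/XX/.O]+0 (3,0)[.X/.O/XX/OO]+0
p2 X@[OX/.O/XX/.O]: (1,0)[OX/XO/XX/.O]+0* (3,0)[OX/.O/XX/XO]+0
p3 O@[OX/XO/XX/.O]: (3,0)[OX/XO/XX/OO]+0*
p4 X@[OX/XO/XX/OO] terminal +0; root [.X/.O/XX/.O] d6

PV length from [.X/.O/XX/.O]: 3 plies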